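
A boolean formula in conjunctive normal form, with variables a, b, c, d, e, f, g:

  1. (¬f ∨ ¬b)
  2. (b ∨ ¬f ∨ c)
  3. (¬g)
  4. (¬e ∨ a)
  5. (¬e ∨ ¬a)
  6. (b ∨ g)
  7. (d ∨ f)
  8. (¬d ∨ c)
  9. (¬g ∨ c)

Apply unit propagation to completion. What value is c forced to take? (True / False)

True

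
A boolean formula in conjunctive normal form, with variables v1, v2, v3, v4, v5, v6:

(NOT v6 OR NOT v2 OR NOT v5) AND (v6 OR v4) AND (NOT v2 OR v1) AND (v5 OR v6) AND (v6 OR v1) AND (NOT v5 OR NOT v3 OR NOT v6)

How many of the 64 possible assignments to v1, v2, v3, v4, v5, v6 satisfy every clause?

Case analysis on v6 and v5:
  v6=T, v5=T: remaining (v1,v2,v3,v4) ∈ {(F,F,F,F); (F,F,F,T); (T,F,F,F); (T,F,F,T)} — 4.
  v6=T, v5=F: v3, v4 free; 3 ways for (v1,v2) × 2^2 = 12.
  v6=F, v5=T: remaining (v1,v2,v3,v4) ∈ {(T,F,F,T); (T,F,T,T); (T,T,F,T); (T,T,T,T)} — 4.
  v6=F, v5=F: a clause becomes empty — 0.
Total: 4 + 12 + 4 + 0 = 20.

20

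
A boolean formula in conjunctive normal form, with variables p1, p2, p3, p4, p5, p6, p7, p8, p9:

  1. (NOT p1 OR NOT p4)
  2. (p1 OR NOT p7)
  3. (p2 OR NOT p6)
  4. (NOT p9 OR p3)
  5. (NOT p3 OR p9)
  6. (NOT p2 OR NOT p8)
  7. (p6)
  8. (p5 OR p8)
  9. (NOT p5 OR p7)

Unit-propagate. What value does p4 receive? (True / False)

False

(p6) stands alone — p6 = True.
In (p2 OR NOT p6), NOT p6 is now false; p2 must hold, so p2 = True.
From (NOT p2 OR NOT p8) and p2 = True: p8 = False.
(p5 OR p8) with p8 = False leaves only p5, so p5 = True.
In (NOT p5 OR p7), NOT p5 is now false; p7 must hold, so p7 = True.
In (NOT p7 OR p1), NOT p7 is now false; p1 must hold, so p1 = True.
(NOT p4 OR NOT p1): since p1 = True, the clause reduces to (NOT p4). p4 = False.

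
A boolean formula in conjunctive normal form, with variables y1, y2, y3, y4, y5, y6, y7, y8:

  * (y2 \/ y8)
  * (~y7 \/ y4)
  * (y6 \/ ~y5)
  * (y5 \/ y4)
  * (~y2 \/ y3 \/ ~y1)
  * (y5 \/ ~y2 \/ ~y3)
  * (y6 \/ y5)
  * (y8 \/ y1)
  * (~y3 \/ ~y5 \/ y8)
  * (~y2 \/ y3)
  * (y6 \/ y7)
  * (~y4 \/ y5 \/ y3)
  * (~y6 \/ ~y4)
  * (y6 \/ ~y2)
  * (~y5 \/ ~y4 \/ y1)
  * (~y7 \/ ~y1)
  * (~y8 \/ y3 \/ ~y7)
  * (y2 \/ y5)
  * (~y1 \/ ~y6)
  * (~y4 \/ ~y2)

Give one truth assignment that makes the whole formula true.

y1=False, y2=False, y3=False, y4=False, y5=True, y6=True, y7=False, y8=True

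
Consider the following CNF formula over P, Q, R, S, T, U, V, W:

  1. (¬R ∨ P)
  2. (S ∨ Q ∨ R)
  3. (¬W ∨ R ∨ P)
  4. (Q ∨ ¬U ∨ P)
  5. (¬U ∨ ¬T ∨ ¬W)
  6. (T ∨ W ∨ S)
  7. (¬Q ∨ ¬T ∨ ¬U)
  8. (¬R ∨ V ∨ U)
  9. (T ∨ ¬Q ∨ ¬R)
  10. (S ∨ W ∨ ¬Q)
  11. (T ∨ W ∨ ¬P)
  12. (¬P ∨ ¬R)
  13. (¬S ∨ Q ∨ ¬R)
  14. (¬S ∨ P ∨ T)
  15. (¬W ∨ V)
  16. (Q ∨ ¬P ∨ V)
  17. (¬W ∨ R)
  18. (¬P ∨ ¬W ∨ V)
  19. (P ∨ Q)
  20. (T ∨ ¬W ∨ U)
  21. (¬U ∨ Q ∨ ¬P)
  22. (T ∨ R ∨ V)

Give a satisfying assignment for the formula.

P=True, Q=True, R=False, S=True, T=True, U=False, V=True, W=False

V occurs only positively in the remaining clauses — set V = True.
Branch on P: take P = True.
  then R is forced to False.
  then W is forced to False.
  then T is forced to True.
Try Q = True.
  then U is forced to False.
  then S is forced to True.
Check each clause:
  1. (P ∨ ¬R) — P is true.
  2. (Q ∨ S ∨ R) — Q is true.
  3. (R ∨ ¬W ∨ P) — ¬W is true.
  4. (¬U ∨ P ∨ Q) — P is true.
  5. (¬T ∨ ¬W ∨ ¬U) — ¬W is true.
  6. (W ∨ S ∨ T) — S is true.
  7. (¬T ∨ ¬U ∨ ¬Q) — ¬U is true.
  8. (V ∨ ¬R ∨ U) — ¬R is true.
  9. (¬Q ∨ ¬R ∨ T) — T is true.
  10. (S ∨ W ∨ ¬Q) — S is true.
  11. (¬P ∨ T ∨ W) — T is true.
  12. (¬P ∨ ¬R) — ¬R is true.
  13. (Q ∨ ¬R ∨ ¬S) — Q is true.
  14. (T ∨ P ∨ ¬S) — P is true.
  15. (V ∨ ¬W) — ¬W is true.
  16. (¬P ∨ Q ∨ V) — Q is true.
  17. (R ∨ ¬W) — ¬W is true.
  18. (¬W ∨ V ∨ ¬P) — ¬W is true.
  19. (Q ∨ P) — P is true.
  20. (T ∨ ¬W ∨ U) — ¬W is true.
  21. (Q ∨ ¬U ∨ ¬P) — Q is true.
  22. (V ∨ T ∨ R) — T is true.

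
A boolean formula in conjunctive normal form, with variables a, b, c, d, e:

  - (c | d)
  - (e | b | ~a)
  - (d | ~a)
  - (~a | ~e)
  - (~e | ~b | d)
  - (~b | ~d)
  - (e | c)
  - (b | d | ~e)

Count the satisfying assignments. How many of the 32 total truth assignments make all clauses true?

5

Satisfying assignments:
  a=F b=F c=F d=T e=T
  a=F b=F c=T d=F e=F
  a=F b=F c=T d=T e=F
  a=F b=F c=T d=T e=T
  a=F b=T c=T d=F e=F
Count: 5.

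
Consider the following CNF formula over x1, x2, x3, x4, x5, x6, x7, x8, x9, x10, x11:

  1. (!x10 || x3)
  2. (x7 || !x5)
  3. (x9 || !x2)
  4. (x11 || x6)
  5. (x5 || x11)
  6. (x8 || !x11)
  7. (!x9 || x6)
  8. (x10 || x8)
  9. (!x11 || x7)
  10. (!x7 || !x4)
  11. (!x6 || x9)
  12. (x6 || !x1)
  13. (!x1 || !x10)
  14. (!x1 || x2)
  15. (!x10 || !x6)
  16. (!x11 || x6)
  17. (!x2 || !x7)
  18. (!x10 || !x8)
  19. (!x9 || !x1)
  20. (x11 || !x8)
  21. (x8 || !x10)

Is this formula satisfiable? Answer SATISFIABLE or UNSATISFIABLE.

SATISFIABLE

x1 occurs only negated in the remaining clauses — set x1 = False.
Pure literal: x4 appears only negated; assign x4 = False.
Branch on x2: take x2 = False.
The remaining clauses are satisfied by x3 = False, x5 = True, x6 = True, x7 = True, x8 = True, x9 = True, x10 = False, x11 = True.
So x1=False, x2=False, x3=False, x4=False, x5=True, x6=True, x7=True, x8=True, x9=True, x10=False, x11=True is a satisfying assignment.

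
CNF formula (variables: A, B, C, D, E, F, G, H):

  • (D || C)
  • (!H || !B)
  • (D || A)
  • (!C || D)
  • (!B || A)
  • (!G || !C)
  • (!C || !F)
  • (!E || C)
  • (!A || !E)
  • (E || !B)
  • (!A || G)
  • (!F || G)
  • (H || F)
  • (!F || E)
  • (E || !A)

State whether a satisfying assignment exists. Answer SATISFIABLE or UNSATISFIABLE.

B occurs only negated in the remaining clauses — set B = False.
D occurs only positively in the remaining clauses — set D = True.
Try A = False.
The remaining clauses are satisfied by C = False, E = False, F = False, G = True, H = True.
So A = False, B = False, C = False, D = True, E = False, F = False, G = True, H = True is a satisfying assignment.

SATISFIABLE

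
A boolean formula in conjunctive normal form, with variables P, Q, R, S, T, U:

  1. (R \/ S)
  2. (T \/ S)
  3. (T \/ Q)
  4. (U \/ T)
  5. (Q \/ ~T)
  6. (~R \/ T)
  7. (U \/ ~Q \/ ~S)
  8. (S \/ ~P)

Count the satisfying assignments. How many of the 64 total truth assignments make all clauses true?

8

Case analysis on T and S:
  T=T, S=T: remaining (P,Q,R,U) ∈ {(F,T,F,T); (F,T,T,T); (T,T,F,T); (T,T,T,T)} — 4.
  T=T, S=F: remaining (P,Q,R,U) ∈ {(F,T,T,F); (F,T,T,T)} — 2.
  T=F, S=T: remaining (P,Q,R,U) ∈ {(F,T,F,T); (T,T,F,T)} — 2.
  T=F, S=F: a clause becomes empty — 0.
Total: 4 + 2 + 2 + 0 = 8.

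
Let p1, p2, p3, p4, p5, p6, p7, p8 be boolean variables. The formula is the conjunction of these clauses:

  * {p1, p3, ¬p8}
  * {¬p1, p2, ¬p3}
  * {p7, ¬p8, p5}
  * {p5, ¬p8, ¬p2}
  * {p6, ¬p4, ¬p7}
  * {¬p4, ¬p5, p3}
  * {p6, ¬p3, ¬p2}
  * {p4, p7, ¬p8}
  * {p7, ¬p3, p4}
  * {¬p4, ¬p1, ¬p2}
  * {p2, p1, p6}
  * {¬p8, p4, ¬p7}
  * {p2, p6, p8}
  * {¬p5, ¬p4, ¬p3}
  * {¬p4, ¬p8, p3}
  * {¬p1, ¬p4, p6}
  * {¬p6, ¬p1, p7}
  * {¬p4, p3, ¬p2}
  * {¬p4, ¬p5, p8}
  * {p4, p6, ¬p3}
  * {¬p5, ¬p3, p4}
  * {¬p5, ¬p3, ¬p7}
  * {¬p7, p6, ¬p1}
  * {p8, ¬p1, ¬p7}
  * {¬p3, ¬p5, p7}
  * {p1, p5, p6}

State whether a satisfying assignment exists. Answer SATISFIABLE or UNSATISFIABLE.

SATISFIABLE

Set p1 = False and propagate.
The remaining clauses are satisfied by p2 = False, p3 = False, p4 = False, p5 = True, p6 = True, p7 = False, p8 = False.
So p1 = F  p2 = F  p3 = F  p4 = F  p5 = T  p6 = T  p7 = F  p8 = F is a satisfying assignment.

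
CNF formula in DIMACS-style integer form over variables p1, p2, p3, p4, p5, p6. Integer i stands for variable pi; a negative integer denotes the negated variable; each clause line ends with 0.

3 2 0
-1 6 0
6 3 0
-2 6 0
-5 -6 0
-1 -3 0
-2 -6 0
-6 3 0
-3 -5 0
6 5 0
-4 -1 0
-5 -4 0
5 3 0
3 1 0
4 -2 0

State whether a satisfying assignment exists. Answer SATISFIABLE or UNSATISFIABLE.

Set p1 = False and propagate.
  then p3 is forced to True.
  then p5 is forced to False.
  then p6 is forced to True.
  then p2 is forced to False.
p4 is now unconstrained; take p4 = True.
Every clause has at least one true literal under this assignment.
So p1=F, p2=F, p3=T, p4=T, p5=F, p6=T is a satisfying assignment.

SATISFIABLE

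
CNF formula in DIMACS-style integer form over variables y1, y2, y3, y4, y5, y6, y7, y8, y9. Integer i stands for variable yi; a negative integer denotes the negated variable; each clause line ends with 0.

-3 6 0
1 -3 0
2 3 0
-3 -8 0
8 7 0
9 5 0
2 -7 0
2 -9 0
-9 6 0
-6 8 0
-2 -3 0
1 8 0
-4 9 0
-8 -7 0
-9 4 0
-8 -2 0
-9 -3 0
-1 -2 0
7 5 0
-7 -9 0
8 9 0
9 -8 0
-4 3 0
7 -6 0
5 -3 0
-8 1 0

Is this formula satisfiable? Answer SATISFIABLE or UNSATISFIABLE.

y8 = True:
  propagation gives y3=False, y2=True; an empty clause results — contradiction.
y8 = False:
  propagation gives y7=True, y2=True, y6=False, y3=False; an empty clause results — contradiction.
Every branch closes, so no satisfying assignment exists.

UNSATISFIABLE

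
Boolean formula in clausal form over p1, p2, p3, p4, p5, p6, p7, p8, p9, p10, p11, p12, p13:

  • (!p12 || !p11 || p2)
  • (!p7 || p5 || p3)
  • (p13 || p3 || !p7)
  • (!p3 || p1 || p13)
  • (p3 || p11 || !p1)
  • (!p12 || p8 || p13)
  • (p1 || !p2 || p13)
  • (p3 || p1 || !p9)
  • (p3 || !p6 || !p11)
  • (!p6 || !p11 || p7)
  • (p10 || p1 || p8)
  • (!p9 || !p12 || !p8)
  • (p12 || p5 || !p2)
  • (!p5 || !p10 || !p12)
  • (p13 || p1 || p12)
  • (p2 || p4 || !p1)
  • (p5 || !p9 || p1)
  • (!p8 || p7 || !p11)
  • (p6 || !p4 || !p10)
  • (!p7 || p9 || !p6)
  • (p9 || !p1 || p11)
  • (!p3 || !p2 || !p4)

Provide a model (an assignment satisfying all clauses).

p1 = True  p2 = True  p3 = True  p4 = False  p5 = True  p6 = False  p7 = True  p8 = True  p9 = False  p10 = False  p11 = True  p12 = False  p13 = True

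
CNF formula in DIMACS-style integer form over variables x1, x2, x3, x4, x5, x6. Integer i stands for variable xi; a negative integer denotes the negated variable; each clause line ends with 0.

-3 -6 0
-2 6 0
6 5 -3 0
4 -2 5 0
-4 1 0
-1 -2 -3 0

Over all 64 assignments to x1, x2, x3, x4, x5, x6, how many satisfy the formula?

Case analysis on x2 and x3:
  x2=T, x3=T: a clause becomes empty — 0.
  x2=T, x3=F: remaining (x1,x4,x5,x6) ∈ {(F,F,T,T); (T,F,T,T); (T,T,F,T); (T,T,T,T)} — 4.
  x2=F, x3=T: remaining (x1,x4,x5,x6) ∈ {(F,F,T,F); (T,F,T,F); (T,T,T,F)} — 3.
  x2=F, x3=F: x5, x6 free; 3 ways for (x1,x4) × 2^2 = 12.
Total: 0 + 4 + 3 + 12 = 19.

19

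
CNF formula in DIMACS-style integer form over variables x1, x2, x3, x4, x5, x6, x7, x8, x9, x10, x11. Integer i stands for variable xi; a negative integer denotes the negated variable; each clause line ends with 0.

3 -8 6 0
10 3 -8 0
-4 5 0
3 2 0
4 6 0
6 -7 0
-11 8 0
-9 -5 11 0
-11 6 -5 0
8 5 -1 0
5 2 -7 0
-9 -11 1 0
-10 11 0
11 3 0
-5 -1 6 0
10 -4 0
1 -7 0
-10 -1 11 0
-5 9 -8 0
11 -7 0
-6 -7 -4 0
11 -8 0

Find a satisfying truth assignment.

x1 = 0, x2 = 1, x3 = 1, x4 = 0, x5 = 1, x6 = 1, x7 = 0, x8 = 0, x9 = 0, x10 = 0, x11 = 0

Check each clause:
  1. (~x8 \/ x3 \/ x6) — ~x8 is true.
  2. (x3 \/ x10 \/ ~x8) — ~x8 is true.
  3. (x5 \/ ~x4) — ~x4 is true.
  4. (x2 \/ x3) — x2 is true.
  5. (x4 \/ x6) — x6 is true.
  6. (x6 \/ ~x7) — ~x7 is true.
  7. (x8 \/ ~x11) — ~x11 is true.
  8. (~x5 \/ ~x9 \/ x11) — ~x9 is true.
  9. (~x5 \/ x6 \/ ~x11) — ~x11 is true.
  10. (x5 \/ x8 \/ ~x1) — x5 is true.
  11. (x5 \/ ~x7 \/ x2) — ~x7 is true.
  12. (~x11 \/ ~x9 \/ x1) — ~x11 is true.
  13. (x11 \/ ~x10) — ~x10 is true.
  14. (x3 \/ x11) — x3 is true.
  15. (~x1 \/ x6 \/ ~x5) — x6 is true.
  16. (x10 \/ ~x4) — ~x4 is true.
  17. (x1 \/ ~x7) — ~x7 is true.
  18. (x11 \/ ~x10 \/ ~x1) — ~x10 is true.
  19. (~x5 \/ x9 \/ ~x8) — ~x8 is true.
  20. (x11 \/ ~x7) — ~x7 is true.
  21. (~x6 \/ ~x7 \/ ~x4) — ~x7 is true.
  22. (x11 \/ ~x8) — ~x8 is true.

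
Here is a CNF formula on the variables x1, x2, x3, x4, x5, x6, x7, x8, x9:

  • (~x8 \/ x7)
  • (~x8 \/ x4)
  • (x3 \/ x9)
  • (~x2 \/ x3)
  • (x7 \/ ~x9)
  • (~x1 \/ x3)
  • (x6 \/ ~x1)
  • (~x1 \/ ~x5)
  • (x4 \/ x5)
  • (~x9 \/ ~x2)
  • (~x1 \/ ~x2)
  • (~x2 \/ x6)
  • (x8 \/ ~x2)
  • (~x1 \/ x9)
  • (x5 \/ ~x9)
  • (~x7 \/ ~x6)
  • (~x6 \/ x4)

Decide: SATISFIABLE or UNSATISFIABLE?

Pure literal: x1 appears only negated; assign x1 = False.
Pure literal: x2 appears only negated; assign x2 = False.
Try x3 = True.
Try x4 = False.
  then x8 is forced to False.
  then x5 is forced to True.
  then x6 is forced to False.
Set x7 = True and propagate.
x9 is now unconstrained; take x9 = False.
So x1 = False, x2 = False, x3 = True, x4 = False, x5 = True, x6 = False, x7 = True, x8 = False, x9 = False is a satisfying assignment.

SATISFIABLE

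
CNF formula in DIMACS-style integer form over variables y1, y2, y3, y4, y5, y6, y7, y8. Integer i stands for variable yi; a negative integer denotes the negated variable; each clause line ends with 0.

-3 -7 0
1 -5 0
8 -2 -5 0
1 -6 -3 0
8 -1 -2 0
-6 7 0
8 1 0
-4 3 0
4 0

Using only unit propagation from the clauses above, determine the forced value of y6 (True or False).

(y4) stands alone — y4 = True.
(y3 ∨ ¬y4): since y4 = True, the clause reduces to (y3). y3 = True.
(¬y7 ∨ ¬y3): since y3 = True, the clause reduces to (¬y7). y7 = False.
(¬y6 ∨ y7) with y7 = False leaves only ¬y6, so y6 = False.

False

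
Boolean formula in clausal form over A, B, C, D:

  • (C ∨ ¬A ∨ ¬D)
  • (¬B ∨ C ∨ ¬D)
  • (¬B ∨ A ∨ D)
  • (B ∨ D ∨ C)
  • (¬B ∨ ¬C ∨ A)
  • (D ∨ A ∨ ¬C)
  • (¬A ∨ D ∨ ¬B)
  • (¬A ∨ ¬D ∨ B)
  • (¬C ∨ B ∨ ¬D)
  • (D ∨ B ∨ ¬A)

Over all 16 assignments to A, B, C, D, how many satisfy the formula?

Satisfying assignments:
  A=F B=F C=F D=T
  A=T B=T C=T D=T
That's 2 in total.

2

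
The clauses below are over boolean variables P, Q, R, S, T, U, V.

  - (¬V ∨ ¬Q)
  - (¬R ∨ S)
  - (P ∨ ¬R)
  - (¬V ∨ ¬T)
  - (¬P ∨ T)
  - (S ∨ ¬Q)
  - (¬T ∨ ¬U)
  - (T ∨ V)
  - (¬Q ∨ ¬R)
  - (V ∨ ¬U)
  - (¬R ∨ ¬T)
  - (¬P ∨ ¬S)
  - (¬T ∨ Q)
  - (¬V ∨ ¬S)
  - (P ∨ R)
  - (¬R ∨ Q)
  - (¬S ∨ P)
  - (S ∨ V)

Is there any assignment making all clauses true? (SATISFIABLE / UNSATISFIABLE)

R = True:
  propagation gives S=True, P=True; an empty clause results — contradiction.
R = False:
  propagation gives P=True, T=True, V=False, U=False; an empty clause results — contradiction.
Every branch closes, so no satisfying assignment exists.

UNSATISFIABLE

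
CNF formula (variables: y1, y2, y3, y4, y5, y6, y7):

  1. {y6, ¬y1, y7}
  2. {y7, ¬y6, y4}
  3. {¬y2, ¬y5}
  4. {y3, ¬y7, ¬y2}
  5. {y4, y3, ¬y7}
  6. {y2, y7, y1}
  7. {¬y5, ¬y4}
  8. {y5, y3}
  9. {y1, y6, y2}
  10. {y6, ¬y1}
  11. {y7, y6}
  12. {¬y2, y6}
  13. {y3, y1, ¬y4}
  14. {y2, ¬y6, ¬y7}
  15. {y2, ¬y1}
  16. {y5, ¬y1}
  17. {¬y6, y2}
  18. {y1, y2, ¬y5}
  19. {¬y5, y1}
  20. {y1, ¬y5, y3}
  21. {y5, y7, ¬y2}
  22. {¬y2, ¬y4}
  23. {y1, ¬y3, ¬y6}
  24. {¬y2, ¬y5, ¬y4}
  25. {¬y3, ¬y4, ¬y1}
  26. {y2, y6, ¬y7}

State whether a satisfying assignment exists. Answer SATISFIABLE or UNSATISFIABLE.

UNSATISFIABLE

y2 = True:
  propagation gives y5=False, y3=True, y6=True, y1=False; an empty clause results — contradiction.
y2 = False:
  propagation gives y1=False, y7=True, y6=True; an empty clause results — contradiction.
Every branch closes, so no satisfying assignment exists.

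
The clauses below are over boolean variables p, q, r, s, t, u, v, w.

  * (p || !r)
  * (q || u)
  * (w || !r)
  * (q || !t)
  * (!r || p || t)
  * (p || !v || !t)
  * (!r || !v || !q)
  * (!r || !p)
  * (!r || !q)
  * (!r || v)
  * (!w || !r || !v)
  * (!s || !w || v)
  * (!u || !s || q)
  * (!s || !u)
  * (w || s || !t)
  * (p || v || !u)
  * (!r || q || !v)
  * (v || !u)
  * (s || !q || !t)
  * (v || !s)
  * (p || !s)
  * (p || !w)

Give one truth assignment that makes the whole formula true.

p=False, q=False, r=False, s=False, t=False, u=True, v=True, w=False

Pure literal: r appears only negated; assign r = False.
Branch on p: take p = False.
  then s is forced to False.
  then w is forced to False.
  then t is forced to False.
The remaining clauses are satisfied by q = False, u = True, v = True.
Every clause has at least one true literal under this assignment.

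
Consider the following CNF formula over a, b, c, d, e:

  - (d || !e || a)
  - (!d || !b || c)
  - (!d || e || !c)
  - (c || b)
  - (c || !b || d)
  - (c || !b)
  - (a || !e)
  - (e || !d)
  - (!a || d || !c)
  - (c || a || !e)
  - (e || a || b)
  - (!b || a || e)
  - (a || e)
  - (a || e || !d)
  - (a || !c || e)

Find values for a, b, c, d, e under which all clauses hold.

a=1, b=1, c=1, d=1, e=1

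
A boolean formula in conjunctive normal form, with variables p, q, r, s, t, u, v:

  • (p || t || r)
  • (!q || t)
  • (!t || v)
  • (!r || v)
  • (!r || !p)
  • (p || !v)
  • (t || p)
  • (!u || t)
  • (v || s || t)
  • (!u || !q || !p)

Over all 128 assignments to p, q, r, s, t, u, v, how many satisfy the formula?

Split on t, then p.
  t=T, p=T: s free; 3 ways for (q,r,u,v) × 2^1 = 6.
  t=T, p=F: a clause becomes empty — 0.
  t=F, p=T: remaining (q,r,s,u,v) ∈ {(F,F,F,F,T); (F,F,T,F,F); (F,F,T,F,T)} — 3.
  t=F, p=F: a clause becomes empty — 0.
Total: 6 + 0 + 3 + 0 = 9.

9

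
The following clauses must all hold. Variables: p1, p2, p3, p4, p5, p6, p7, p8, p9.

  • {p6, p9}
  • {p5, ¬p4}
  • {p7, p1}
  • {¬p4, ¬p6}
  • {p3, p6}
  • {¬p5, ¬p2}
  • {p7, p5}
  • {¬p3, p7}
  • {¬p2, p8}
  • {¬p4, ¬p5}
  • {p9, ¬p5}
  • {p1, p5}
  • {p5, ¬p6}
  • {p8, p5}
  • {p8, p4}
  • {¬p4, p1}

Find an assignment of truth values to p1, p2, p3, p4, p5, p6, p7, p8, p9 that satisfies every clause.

p1=T  p2=F  p3=T  p4=F  p5=T  p6=T  p7=T  p8=T  p9=T

Check each clause:
  1. {p6, p9} — p9 is true.
  2. {¬p4, p5} — ¬p4 is true.
  3. {p1, p7} — p1 is true.
  4. {¬p6, ¬p4} — ¬p4 is true.
  5. {p6, p3} — p3 is true.
  6. {¬p5, ¬p2} — ¬p2 is true.
  7. {p5, p7} — p5 is true.
  8. {¬p3, p7} — p7 is true.
  9. {p8, ¬p2} — p8 is true.
  10. {¬p4, ¬p5} — ¬p4 is true.
  11. {p9, ¬p5} — p9 is true.
  12. {p1, p5} — p1 is true.
  13. {p5, ¬p6} — p5 is true.
  14. {p8, p5} — p8 is true.
  15. {p8, p4} — p8 is true.
  16. {¬p4, p1} — p1 is true.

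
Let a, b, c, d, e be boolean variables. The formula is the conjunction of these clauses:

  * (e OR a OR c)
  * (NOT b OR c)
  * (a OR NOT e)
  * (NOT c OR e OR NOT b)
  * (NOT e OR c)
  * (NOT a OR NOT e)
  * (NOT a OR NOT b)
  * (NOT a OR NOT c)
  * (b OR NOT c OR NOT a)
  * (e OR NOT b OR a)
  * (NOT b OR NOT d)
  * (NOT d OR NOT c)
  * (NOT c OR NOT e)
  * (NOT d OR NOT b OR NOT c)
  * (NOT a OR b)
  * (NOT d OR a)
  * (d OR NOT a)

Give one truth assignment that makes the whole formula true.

a=F, b=F, c=T, d=F, e=F

Set a = False and propagate.
  then e is forced to False.
  then c is forced to True.
  then b is forced to False.
  then d is forced to False.
Every clause has at least one true literal under this assignment.
Check each clause:
  1. (e OR a OR c) — c is true.
  2. (NOT b OR c) — c is true.
  3. (a OR NOT e) — NOT e is true.
  4. (NOT b OR e OR NOT c) — NOT b is true.
  5. (NOT e OR c) — c is true.
  6. (NOT a OR NOT e) — NOT e is true.
  7. (NOT a OR NOT b) — NOT b is true.
  8. (NOT a OR NOT c) — NOT a is true.
  9. (NOT a OR b OR NOT c) — NOT a is true.
  10. (e OR a OR NOT b) — NOT b is true.
  11. (NOT d OR NOT b) — NOT d is true.
  12. (NOT d OR NOT c) — NOT d is true.
  13. (NOT e OR NOT c) — NOT e is true.
  14. (NOT c OR NOT d OR NOT b) — NOT d is true.
  15. (NOT a OR b) — NOT a is true.
  16. (NOT d OR a) — NOT d is true.
  17. (NOT a OR d) — NOT a is true.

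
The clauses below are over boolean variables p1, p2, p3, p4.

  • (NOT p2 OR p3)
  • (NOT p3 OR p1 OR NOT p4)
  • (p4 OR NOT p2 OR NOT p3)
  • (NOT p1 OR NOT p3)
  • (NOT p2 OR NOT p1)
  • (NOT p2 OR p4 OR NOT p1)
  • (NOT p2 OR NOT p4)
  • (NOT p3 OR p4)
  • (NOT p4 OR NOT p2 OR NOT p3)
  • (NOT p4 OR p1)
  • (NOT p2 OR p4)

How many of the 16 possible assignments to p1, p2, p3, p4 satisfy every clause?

3

Satisfying assignments:
  p1=0 p2=0 p3=0 p4=0
  p1=1 p2=0 p3=0 p4=0
  p1=1 p2=0 p3=0 p4=1
Count: 3.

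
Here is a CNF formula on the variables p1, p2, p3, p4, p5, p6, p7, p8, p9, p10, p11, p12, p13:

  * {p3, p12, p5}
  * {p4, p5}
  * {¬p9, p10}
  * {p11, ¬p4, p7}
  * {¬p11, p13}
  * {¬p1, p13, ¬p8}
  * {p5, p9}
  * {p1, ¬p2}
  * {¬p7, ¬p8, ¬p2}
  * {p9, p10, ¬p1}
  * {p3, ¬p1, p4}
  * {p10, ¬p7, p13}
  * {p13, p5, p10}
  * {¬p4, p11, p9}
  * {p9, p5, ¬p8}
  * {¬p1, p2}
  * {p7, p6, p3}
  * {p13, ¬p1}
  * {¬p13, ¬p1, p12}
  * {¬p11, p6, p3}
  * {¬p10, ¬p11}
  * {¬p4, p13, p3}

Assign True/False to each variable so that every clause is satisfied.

p1=T, p2=T, p3=T, p4=F, p5=T, p6=F, p7=F, p8=F, p9=T, p10=T, p11=F, p12=T, p13=T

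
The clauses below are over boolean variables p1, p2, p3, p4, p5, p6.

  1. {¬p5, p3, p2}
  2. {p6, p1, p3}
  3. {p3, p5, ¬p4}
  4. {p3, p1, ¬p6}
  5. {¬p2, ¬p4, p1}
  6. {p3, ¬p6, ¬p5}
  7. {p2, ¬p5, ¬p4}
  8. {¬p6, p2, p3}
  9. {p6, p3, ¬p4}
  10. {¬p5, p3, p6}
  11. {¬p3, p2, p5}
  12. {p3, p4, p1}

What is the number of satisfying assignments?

Case analysis on p3 and p5:
  p3=T, p5=T: p6 free; 5 ways for (p1,p2,p4) × 2^1 = 10.
  p3=T, p5=F: p6 free; 3 ways for (p1,p2,p4) × 2^1 = 6.
  p3=F, p5=T: a clause becomes empty — 0.
  p3=F, p5=F: remaining (p1,p2,p4,p6) ∈ {(T,F,F,F); (T,T,F,F); (T,T,F,T)} — 3.
Total: 10 + 6 + 0 + 3 = 19.

19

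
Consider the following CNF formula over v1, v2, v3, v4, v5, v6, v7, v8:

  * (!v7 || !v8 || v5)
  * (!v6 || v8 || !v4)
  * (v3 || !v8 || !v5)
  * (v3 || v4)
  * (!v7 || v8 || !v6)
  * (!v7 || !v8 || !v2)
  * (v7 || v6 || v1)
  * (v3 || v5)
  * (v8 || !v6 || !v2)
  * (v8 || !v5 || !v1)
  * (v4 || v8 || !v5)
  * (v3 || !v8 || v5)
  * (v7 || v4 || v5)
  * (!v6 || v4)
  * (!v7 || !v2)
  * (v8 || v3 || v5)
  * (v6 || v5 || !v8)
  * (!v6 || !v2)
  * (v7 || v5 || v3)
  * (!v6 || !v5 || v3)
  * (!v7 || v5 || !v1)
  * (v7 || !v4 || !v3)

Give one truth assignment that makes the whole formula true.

v2 occurs only negated in the remaining clauses — set v2 = False.
Branch on v1: take v1 = True.
The remaining clauses are satisfied by v3 = True, v4 = True, v5 = True, v6 = False, v7 = True, v8 = True.
Every clause has at least one true literal under this assignment.

v1=True  v2=False  v3=True  v4=True  v5=True  v6=False  v7=True  v8=True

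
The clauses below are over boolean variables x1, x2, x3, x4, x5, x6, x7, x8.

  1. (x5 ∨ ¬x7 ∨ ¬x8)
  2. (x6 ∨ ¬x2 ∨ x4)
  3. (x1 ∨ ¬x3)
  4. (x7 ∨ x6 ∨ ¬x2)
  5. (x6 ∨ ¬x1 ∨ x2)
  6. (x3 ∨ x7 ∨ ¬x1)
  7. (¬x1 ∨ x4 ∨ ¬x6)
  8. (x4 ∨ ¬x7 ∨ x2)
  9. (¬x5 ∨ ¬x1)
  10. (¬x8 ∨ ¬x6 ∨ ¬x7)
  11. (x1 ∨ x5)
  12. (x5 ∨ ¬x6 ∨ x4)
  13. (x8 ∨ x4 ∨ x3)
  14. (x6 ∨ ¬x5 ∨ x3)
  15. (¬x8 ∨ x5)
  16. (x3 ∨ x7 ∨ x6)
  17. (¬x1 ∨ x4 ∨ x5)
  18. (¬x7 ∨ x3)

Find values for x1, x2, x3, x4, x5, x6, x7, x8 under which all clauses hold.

Pure literal: x4 appears only positively; assign x4 = True.
Try x1 = False.
  then x3 is forced to False.
  then x5 is forced to True.
  then x6 is forced to True.
  then x7 is forced to False.
x2, x8 are now unconstrained; take x2 = False, x8 = False.
Every clause has at least one true literal under this assignment.

x1=False  x2=False  x3=False  x4=True  x5=True  x6=True  x7=False  x8=False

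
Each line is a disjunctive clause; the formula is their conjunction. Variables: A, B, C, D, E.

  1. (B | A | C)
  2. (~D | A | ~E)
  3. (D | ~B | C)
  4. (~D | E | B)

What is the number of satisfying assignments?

Split on B, then D.
  B=1, D=1: C free; 3 ways for (A,E) × 2^1 = 6.
  B=1, D=0: remaining (A,C,E) ∈ {(0,1,0); (0,1,1); (1,1,0); (1,1,1)} — 4.
  B=0, D=1: remaining (A,C,E) ∈ {(1,0,1); (1,1,1)} — 2.
  B=0, D=0: E free; 3 ways for (A,C) × 2^1 = 6.
Total: 6 + 4 + 2 + 6 = 18.

18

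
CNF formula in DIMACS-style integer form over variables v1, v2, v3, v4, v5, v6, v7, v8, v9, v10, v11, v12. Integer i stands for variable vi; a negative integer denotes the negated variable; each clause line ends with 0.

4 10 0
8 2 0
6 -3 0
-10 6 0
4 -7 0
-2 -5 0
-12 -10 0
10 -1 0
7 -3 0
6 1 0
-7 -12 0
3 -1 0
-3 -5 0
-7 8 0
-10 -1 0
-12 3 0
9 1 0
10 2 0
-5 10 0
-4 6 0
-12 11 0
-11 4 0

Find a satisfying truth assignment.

v5 occurs only negated in the remaining clauses — set v5 = False.
Pure literal: v6 appears only positively; assign v6 = True.
Try v1 = False.
  then v9 is forced to True.
Set v2 = True and propagate.
The remaining clauses are satisfied by v3 = False, v4 = True, v7 = True, v8 = True, v10 = True, v11 = False, v12 = False.
Every clause has at least one true literal under this assignment.

v1=0, v2=1, v3=0, v4=1, v5=0, v6=1, v7=1, v8=1, v9=1, v10=1, v11=0, v12=0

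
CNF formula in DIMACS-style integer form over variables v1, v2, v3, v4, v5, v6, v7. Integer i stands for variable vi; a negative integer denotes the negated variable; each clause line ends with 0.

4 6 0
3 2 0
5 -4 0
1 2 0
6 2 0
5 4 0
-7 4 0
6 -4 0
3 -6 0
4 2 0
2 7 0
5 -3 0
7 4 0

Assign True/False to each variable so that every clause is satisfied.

v1 = T, v2 = T, v3 = T, v4 = T, v5 = T, v6 = T, v7 = T

v1 occurs only positively in the remaining clauses — set v1 = True.
Pure literal: v2 appears only positively; assign v2 = True.
Branch on v3: take v3 = True.
  then v5 is forced to True.
Try v4 = True.
  then v6 is forced to True.
v7 is now unconstrained; take v7 = True.
Check each clause:
  1. (v4 ∨ v6) — v4 is true.
  2. (v2 ∨ v3) — v2 is true.
  3. (v5 ∨ ¬v4) — v5 is true.
  4. (v1 ∨ v2) — v1 is true.
  5. (v6 ∨ v2) — v2 is true.
  6. (v4 ∨ v5) — v4 is true.
  7. (¬v7 ∨ v4) — v4 is true.
  8. (v6 ∨ ¬v4) — v6 is true.
  9. (v3 ∨ ¬v6) — v3 is true.
  10. (v2 ∨ v4) — v2 is true.
  11. (v7 ∨ v2) — v2 is true.
  12. (¬v3 ∨ v5) — v5 is true.
  13. (v4 ∨ v7) — v4 is true.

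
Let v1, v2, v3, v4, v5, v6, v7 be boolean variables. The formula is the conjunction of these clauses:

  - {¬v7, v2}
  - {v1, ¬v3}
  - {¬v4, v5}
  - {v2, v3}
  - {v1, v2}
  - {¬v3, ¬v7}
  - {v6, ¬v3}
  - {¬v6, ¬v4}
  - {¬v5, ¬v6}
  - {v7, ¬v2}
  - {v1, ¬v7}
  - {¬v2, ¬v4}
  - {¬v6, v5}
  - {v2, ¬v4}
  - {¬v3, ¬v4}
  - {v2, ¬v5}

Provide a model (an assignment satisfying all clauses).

v1 occurs only positively in the remaining clauses — set v1 = True.
v4 occurs only negated in the remaining clauses — set v4 = False.
Set v2 = True and propagate.
  then v7 is forced to True.
  then v3 is forced to False.
The remaining clauses are satisfied by v5 = False, v6 = False.
Every clause has at least one true literal under this assignment.
Check each clause:
  1. {v2, ¬v7} — v2 is true.
  2. {v1, ¬v3} — v1 is true.
  3. {¬v4, v5} — ¬v4 is true.
  4. {v3, v2} — v2 is true.
  5. {v1, v2} — v1 is true.
  6. {¬v3, ¬v7} — ¬v3 is true.
  7. {v6, ¬v3} — ¬v3 is true.
  8. {¬v6, ¬v4} — ¬v6 is true.
  9. {¬v5, ¬v6} — ¬v6 is true.
  10. {v7, ¬v2} — v7 is true.
  11. {¬v7, v1} — v1 is true.
  12. {¬v4, ¬v2} — ¬v4 is true.
  13. {¬v6, v5} — ¬v6 is true.
  14. {¬v4, v2} — v2 is true.
  15. {¬v3, ¬v4} — ¬v4 is true.
  16. {¬v5, v2} — v2 is true.

v1 = T, v2 = T, v3 = F, v4 = F, v5 = F, v6 = F, v7 = T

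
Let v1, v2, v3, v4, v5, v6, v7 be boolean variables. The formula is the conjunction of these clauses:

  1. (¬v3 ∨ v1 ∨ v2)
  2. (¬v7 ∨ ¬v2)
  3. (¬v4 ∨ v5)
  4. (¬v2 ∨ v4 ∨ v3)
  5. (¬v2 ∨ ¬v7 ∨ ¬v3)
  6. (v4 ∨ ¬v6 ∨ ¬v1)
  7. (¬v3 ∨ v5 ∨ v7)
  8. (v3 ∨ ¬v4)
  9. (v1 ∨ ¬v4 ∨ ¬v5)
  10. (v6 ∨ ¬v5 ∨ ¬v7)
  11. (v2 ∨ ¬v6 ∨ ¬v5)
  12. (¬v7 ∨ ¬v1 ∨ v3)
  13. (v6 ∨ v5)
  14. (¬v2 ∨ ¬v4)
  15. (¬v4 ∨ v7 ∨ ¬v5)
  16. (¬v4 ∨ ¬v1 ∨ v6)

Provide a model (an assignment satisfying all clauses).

v1=False, v2=True, v3=True, v4=False, v5=True, v6=True, v7=False

Branch on v1: take v1 = False.
The remaining clauses are satisfied by v2 = True, v3 = True, v4 = False, v5 = True, v6 = True, v7 = False.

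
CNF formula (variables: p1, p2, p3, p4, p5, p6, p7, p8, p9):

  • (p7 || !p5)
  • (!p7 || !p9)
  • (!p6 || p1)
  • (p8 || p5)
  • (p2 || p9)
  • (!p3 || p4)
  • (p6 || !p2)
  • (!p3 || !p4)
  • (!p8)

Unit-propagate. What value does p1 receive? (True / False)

(!p8) stands alone — p8 = False.
In (p5 || p8), p8 is now false; p5 must hold, so p5 = True.
In (!p5 || p7), !p5 is now false; p7 must hold, so p7 = True.
(!p7 || !p9) with p7 = True leaves only !p9, so p9 = False.
(p2 || p9): since p9 = False, the clause reduces to (p2). p2 = True.
(!p2 || p6) with p2 = True leaves only p6, so p6 = True.
From (!p6 || p1) and p6 = True: p1 = True.

True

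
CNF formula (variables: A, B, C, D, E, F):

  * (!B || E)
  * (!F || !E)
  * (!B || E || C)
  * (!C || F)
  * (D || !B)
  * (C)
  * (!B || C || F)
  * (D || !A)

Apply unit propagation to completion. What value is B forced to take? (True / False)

False

(C) stands alone — C = True.
(!C || F) with C = True leaves only F, so F = True.
(!E || !F) with F = True leaves only !E, so E = False.
(E || !B) with E = False leaves only !B, so B = False.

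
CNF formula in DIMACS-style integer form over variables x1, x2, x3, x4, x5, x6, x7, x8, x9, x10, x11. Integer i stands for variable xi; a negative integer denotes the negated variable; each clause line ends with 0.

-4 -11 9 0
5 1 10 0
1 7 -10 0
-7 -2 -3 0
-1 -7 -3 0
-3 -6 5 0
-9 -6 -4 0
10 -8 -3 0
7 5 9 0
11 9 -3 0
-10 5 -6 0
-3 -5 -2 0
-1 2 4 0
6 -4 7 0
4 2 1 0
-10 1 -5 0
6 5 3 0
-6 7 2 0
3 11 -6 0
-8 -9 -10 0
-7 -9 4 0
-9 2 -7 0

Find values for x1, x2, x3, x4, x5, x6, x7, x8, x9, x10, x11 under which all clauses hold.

Set x1 = True and propagate.
Try x2 = True.
Try x3 = False.
The remaining clauses are satisfied by x4 = False, x5 = False, x6 = True, x7 = False, x8 = True, x9 = True, x10 = False, x11 = True.
Every clause has at least one true literal under this assignment.

x1=T, x2=T, x3=F, x4=F, x5=F, x6=T, x7=F, x8=T, x9=T, x10=F, x11=T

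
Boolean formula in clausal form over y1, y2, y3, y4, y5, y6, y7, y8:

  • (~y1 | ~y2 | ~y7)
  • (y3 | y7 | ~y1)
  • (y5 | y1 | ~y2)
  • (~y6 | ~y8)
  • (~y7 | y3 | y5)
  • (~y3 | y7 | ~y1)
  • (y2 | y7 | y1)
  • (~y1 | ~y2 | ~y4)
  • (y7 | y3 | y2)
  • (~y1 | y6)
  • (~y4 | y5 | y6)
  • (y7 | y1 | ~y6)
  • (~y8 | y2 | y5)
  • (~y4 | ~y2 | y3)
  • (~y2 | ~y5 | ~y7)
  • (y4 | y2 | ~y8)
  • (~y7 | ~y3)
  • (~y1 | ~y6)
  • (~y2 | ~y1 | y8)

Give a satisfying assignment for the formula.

Set y1 = False and propagate.
Set y2 = True and propagate.
  then y5 is forced to True.
  then y7 is forced to False.
  then y6 is forced to False.
For the remaining variables, y3 = True, y4 = False, y8 = True works.
Check each clause:
  1. (~y1 | ~y2 | ~y7) — ~y7 is true.
  2. (y7 | ~y1 | y3) — y3 is true.
  3. (y1 | ~y2 | y5) — y5 is true.
  4. (~y6 | ~y8) — ~y6 is true.
  5. (y5 | y3 | ~y7) — ~y7 is true.
  6. (~y3 | y7 | ~y1) — ~y1 is true.
  7. (y2 | y1 | y7) — y2 is true.
  8. (~y2 | ~y1 | ~y4) — ~y4 is true.
  9. (y7 | y2 | y3) — y2 is true.
  10. (y6 | ~y1) — ~y1 is true.
  11. (y5 | ~y4 | y6) — ~y4 is true.
  12. (y7 | y1 | ~y6) — ~y6 is true.
  13. (y2 | y5 | ~y8) — y2 is true.
  14. (y3 | ~y2 | ~y4) — y3 is true.
  15. (~y7 | ~y2 | ~y5) — ~y7 is true.
  16. (y4 | y2 | ~y8) — y2 is true.
  17. (~y3 | ~y7) — ~y7 is true.
  18. (~y1 | ~y6) — ~y6 is true.
  19. (~y2 | ~y1 | y8) — y8 is true.

y1 = False, y2 = True, y3 = True, y4 = False, y5 = True, y6 = False, y7 = False, y8 = True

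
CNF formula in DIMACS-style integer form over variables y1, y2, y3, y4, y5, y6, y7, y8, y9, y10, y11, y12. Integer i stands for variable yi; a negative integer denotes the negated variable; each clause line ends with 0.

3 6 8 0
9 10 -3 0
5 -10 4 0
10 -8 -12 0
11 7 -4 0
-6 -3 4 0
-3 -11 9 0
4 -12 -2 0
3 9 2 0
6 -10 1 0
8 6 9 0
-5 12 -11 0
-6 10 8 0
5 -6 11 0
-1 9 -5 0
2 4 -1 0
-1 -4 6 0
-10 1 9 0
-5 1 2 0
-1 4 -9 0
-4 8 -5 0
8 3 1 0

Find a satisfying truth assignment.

y1=0, y2=1, y3=0, y4=1, y5=1, y6=1, y7=1, y8=1, y9=1, y10=1, y11=0, y12=1

y7 occurs only positively in the remaining clauses — set y7 = True.
Set y1 = False and propagate.
Set y2 = True and propagate.
Set y3 = False and propagate.
  then y8 is forced to True.
The remaining clauses are satisfied by y4 = True, y5 = True, y6 = True, y9 = True, y10 = True, y11 = False, y12 = True.
Every clause has at least one true literal under this assignment.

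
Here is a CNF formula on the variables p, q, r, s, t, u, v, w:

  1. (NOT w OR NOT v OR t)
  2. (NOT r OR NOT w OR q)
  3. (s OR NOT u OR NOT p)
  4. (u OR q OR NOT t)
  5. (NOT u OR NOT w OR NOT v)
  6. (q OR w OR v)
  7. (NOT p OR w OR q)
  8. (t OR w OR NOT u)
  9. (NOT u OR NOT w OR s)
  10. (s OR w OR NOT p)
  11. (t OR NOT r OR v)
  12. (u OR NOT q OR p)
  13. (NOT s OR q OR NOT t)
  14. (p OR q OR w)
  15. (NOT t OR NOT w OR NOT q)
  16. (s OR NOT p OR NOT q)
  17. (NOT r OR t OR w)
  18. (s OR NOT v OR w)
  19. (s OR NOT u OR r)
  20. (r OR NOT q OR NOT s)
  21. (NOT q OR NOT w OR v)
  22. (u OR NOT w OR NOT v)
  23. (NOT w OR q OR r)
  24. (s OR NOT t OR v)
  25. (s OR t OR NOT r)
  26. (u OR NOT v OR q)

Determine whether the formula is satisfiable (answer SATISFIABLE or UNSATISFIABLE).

Try p = False.
For the remaining variables, q = True, r = True, s = True, t = True, u = True, v = True, w = False works.
Every clause has at least one true literal under this assignment.
So p = False, q = True, r = True, s = True, t = True, u = True, v = True, w = False is a satisfying assignment.

SATISFIABLE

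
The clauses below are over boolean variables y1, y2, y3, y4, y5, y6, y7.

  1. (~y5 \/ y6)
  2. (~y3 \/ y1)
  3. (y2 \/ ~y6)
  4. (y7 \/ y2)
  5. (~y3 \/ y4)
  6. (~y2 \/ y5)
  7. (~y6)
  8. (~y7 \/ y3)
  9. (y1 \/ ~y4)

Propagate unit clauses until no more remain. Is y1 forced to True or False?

(~y6) is a unit clause: y6 = False.
In (~y5 \/ y6), y6 is now false; ~y5 must hold, so y5 = False.
In (y5 \/ ~y2), y5 is now false; ~y2 must hold, so y2 = False.
In (y7 \/ y2), y2 is now false; y7 must hold, so y7 = True.
In (~y7 \/ y3), ~y7 is now false; y3 must hold, so y3 = True.
(y1 \/ ~y3): since y3 = True, the clause reduces to (y1). y1 = True.

True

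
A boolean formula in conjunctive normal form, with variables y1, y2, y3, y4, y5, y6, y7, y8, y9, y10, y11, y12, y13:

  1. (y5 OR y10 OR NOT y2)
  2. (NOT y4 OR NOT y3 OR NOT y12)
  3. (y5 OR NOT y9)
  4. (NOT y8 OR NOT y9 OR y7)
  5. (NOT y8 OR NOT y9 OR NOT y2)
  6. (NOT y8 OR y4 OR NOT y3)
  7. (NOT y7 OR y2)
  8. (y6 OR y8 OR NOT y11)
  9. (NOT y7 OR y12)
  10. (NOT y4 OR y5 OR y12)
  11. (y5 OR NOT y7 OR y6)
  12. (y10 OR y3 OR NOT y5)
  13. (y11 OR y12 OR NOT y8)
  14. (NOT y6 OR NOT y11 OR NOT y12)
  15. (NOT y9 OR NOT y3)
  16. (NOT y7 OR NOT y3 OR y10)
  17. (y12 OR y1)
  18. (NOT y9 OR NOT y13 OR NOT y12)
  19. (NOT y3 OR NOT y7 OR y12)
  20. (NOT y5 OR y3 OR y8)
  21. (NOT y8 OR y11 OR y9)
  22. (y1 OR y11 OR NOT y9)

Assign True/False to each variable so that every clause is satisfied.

Pure literal: y1 appears only positively; assign y1 = True.
y10 occurs only positively in the remaining clauses — set y10 = True.
Set y2 = True and propagate.
Try y3 = False.
Branch on y4: take y4 = True.
For the remaining variables, y5 = False, y6 = True, y7 = True, y8 = False, y9 = False, y11 = False, y12 = True, y13 = True works.
Every clause has at least one true literal under this assignment.

y1=1, y2=1, y3=0, y4=1, y5=0, y6=1, y7=1, y8=0, y9=0, y10=1, y11=0, y12=1, y13=1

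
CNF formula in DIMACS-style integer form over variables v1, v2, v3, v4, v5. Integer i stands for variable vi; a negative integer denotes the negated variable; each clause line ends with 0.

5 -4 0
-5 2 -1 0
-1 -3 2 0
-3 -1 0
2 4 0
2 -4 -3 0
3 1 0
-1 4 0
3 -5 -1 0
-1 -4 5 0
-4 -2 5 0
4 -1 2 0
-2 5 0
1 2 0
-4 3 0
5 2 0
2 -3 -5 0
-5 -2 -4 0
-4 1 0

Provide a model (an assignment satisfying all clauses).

Try v1 = False.
  then v3 is forced to True.
  then v2 is forced to True.
  then v5 is forced to True.
  then v4 is forced to False.
Every clause has at least one true literal under this assignment.
Check each clause:
  1. (¬v4 ∨ v5) — ¬v4 is true.
  2. (¬v5 ∨ v2 ∨ ¬v1) — v2 is true.
  3. (v2 ∨ ¬v3 ∨ ¬v1) — v2 is true.
  4. (¬v3 ∨ ¬v1) — ¬v1 is true.
  5. (v4 ∨ v2) — v2 is true.
  6. (v2 ∨ ¬v3 ∨ ¬v4) — v2 is true.
  7. (v1 ∨ v3) — v3 is true.
  8. (¬v1 ∨ v4) — ¬v1 is true.
  9. (¬v5 ∨ v3 ∨ ¬v1) — v3 is true.
  10. (¬v1 ∨ v5 ∨ ¬v4) — ¬v4 is true.
  11. (v5 ∨ ¬v4 ∨ ¬v2) — ¬v4 is true.
  12. (v4 ∨ v2 ∨ ¬v1) — v2 is true.
  13. (¬v2 ∨ v5) — v5 is true.
  14. (v2 ∨ v1) — v2 is true.
  15. (¬v4 ∨ v3) — v3 is true.
  16. (v2 ∨ v5) — v2 is true.
  17. (¬v5 ∨ v2 ∨ ¬v3) — v2 is true.
  18. (¬v2 ∨ ¬v4 ∨ ¬v5) — ¬v4 is true.
  19. (¬v4 ∨ v1) — ¬v4 is true.

v1=False, v2=True, v3=True, v4=False, v5=True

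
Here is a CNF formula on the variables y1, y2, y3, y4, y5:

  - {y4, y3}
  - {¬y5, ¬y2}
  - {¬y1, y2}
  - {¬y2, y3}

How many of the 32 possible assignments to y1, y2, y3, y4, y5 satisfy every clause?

10

Case analysis on y2 and y3:
  y2=1, y3=1: remaining (y1,y4,y5) ∈ {(0,0,0); (0,1,0); (1,0,0); (1,1,0)} — 4.
  y2=1, y3=0: a clause becomes empty — 0.
  y2=0, y3=1: remaining (y1,y4,y5) ∈ {(0,0,0); (0,0,1); (0,1,0); (0,1,1)} — 4.
  y2=0, y3=0: remaining (y1,y4,y5) ∈ {(0,1,0); (0,1,1)} — 2.
Total: 4 + 0 + 4 + 2 = 10.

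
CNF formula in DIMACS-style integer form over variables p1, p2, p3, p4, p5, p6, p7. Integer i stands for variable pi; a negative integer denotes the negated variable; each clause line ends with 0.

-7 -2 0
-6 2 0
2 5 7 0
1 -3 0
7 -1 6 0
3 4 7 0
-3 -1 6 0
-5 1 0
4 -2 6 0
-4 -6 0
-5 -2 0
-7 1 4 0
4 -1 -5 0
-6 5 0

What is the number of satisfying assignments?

The models are:
  p1=0 p2=0 p3=0 p4=1 p5=0 p6=0 p7=1
  p1=0 p2=1 p3=0 p4=1 p5=0 p6=0 p7=0
  p1=1 p2=0 p3=0 p4=0 p5=0 p6=0 p7=1
  p1=1 p2=0 p3=0 p4=1 p5=0 p6=0 p7=1
  p1=1 p2=0 p3=0 p4=1 p5=1 p6=0 p7=1
That's 5 in total.

5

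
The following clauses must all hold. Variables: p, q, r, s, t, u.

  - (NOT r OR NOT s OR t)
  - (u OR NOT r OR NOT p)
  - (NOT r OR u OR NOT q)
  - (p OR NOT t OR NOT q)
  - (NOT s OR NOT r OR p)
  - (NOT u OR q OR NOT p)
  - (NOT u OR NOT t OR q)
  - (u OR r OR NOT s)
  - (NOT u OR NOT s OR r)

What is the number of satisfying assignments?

18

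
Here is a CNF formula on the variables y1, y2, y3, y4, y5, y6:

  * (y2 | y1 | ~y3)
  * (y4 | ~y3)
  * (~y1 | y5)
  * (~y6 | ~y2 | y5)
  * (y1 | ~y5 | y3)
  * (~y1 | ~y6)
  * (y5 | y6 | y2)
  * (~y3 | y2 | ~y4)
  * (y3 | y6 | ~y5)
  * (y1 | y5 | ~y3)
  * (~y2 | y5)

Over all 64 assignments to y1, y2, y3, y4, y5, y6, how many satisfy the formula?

The models are:
  y1=F y2=F y3=F y4=F y5=F y6=T
  y1=F y2=F y3=F y4=T y5=F y6=T
  y1=F y2=T y3=T y4=T y5=T y6=F
  y1=F y2=T y3=T y4=T y5=T y6=T
  y1=T y2=T y3=T y4=T y5=T y6=F
That's 5 in total.

5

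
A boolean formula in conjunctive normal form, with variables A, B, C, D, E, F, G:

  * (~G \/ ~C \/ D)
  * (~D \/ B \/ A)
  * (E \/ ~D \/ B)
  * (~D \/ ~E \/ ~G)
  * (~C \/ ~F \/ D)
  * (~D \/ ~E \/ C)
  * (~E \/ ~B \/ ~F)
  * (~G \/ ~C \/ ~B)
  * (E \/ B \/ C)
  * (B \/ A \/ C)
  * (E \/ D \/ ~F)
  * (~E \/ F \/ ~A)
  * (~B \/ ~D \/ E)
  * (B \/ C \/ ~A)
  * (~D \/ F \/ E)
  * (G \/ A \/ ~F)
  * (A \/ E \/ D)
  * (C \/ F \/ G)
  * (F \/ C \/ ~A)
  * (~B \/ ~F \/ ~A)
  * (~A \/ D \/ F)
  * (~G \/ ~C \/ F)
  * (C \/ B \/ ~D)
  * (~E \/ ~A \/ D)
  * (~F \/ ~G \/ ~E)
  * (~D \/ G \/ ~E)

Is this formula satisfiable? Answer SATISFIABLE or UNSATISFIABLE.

Branch on A: take A = False.
The remaining clauses are satisfied by B = False, C = True, D = False, E = True, F = False, G = False.
So A = F, B = F, C = T, D = F, E = T, F = F, G = F is a satisfying assignment.

SATISFIABLE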